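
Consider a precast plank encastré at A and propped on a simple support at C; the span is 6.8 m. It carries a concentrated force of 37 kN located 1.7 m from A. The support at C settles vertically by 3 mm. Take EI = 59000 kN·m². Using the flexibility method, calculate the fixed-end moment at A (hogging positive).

Release the roller at C. Primary structure: cantilever fixed at A.
Deflection at C on the released cantilever, summing each load's contribution:
  point load 37 at a = 1.7: Pa²(3L − a)/(6EI) = 333.3/EI
Flexibility coefficient — unit upward force at C: δ_{CC} = L³/(3EI) = 104.8/EI.
With EI = 59000 kN·m²: δ_0 = 0.005649 m and δ_{CC} = 0.001776 m/kN.
Compatibility — the beam at C must follow the support down by 0.003 m: δ_0 − R_C·δ_{CC} = 0.003, so R_C = (0.005649 − 0.003)/0.001776 = 1.491 kN.
Moment equilibrium about A: M_A = Σ(load moments about A) − R_C·L = 62.9 − 1.491×6.8 = 52.76 kN·m.

M_A = 52.76 kN·m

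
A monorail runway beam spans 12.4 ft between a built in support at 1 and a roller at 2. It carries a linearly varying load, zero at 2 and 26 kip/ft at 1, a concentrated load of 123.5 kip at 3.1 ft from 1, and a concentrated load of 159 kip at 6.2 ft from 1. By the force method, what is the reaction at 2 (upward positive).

Choose R_2 as the redundant. The primary structure is the cantilever fixed at 1.
Downward deflection at the released point 2 due to the loads:
  triangular load, peak 26 at the fixed end: w₀L⁴/(30EI) = 20490/EI
  point load 123.5 at a = 3.1: Pa²(3L − a)/(6EI) = 6745/EI
  point load 159 at a = 6.2: Pa²(3L − a)/(6EI) = 31578/EI
  δ_0 = 58813/EI
Flexibility coefficient — unit upward force at 2: δ_{22} = L³/(3EI) = 635.5/EI.
The prop prevents deflection at 2: R_2 = δ_0/δ_{22} = 58813/635.5 = 92.54 kip.

R_2 = 92.54 kip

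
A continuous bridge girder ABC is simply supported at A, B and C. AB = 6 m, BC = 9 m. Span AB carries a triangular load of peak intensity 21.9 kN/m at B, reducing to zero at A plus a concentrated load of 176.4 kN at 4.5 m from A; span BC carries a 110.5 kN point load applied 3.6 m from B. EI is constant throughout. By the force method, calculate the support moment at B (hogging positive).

Take M_B as the redundant. Released structure: two simple spans AB and BC with a hinge at B.
End slopes at the hinge B, treating each span as simply supported:
  span AB: triangular load, peak 21.9: w₀L³/(45EI) = 105.1/EI
  span AB: point load 176.4 at a = 4.5: Pab(L + a)/(6LEI) = 347.3/EI
  span BC: point load 110.5 at a = 3.6: Pab(L + b)/(6LEI) = 572.8/EI
  relative rotation θ_0 = (452.4 + 572.8)/EI = 1025/EI
A unit hogging moment at B produces rotation L₁/(3EI) + L₂/(3EI) = 5/EI.
Slope continuity at B: θ_0 = M_B·5/EI, so M_B = 1025/5 = 205 kN·m (hogging).

M_B = 205 kN·m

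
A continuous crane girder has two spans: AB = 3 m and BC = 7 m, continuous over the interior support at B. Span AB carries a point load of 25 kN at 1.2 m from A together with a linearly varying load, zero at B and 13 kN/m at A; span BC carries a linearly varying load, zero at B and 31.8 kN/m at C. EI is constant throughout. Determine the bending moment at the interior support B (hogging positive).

M_B = 69.45 kN·m

Release continuity at B by inserting a hinge; the redundant is the internal moment M_B. The primary structure is two simply-supported spans AB and BC.
End slopes at the hinge B, treating each span as simply supported:
  span AB: point load 25 at a = 1.2: Pab(L + a)/(6LEI) = 12.6/EI
  span AB: triangular load, peak 13: 7w₀L³/(360EI) = 6.825/EI
  span BC: triangular load, peak 31.8: 7w₀L³/(360EI) = 212.1/EI
  relative rotation θ_0 = (19.43 + 212.1)/EI = 231.5/EI
A unit hogging moment at B produces rotation L₁/(3EI) + L₂/(3EI) = 3.333/EI.
Slope continuity at B: θ_0 = M_B·3.333/EI, so M_B = 231.5/3.333 = 69.45 kN·m (hogging).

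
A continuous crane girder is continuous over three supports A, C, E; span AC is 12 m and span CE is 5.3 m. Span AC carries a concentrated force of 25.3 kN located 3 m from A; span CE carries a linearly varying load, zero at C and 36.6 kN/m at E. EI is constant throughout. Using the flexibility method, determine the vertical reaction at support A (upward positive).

Take M_C as the redundant. Released structure: two simple spans AC and CE with a hinge at C.
Rotations at C on the released spans (each span's end-slope, ×1/EI):
  span AC: point load 25.3 at a = 3: Pab(L + a)/(6LEI) = 142.3/EI
  span CE: triangular load, peak 36.6: 7w₀L³/(360EI) = 106/EI
  relative rotation θ_0 = (142.3 + 106)/EI = 248.3/EI
A unit hogging moment at C produces rotation L₁/(3EI) + L₂/(3EI) = 5.767/EI.
Compatibility: M_C·(L₁+L₂)/(3EI) = θ_0, giving M_C = 43.05 kN·m (hogging).
Span AC, ΣM about A with M_C applied at C: R_C^{AC}·12 = 75.9 + 43.05, so R_C^{AC} = 9.913 kN and R_A = 25.3 − 9.913 = 15.39 kN.

R_A = 15.39 kN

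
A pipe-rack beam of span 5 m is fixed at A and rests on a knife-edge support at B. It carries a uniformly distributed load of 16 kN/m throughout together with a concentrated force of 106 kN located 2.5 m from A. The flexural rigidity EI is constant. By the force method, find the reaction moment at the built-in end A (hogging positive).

M_A = 149.4 kN·m

Remove the prop at B; the released (primary) structure is a cantilever built in at A.
Deflection at B on the released cantilever, summing each load's contribution:
  UDL 16: wL⁴/(8EI) = 1250/EI
  point load 106 at a = 2.5: Pa²(3L − a)/(6EI) = 1380/EI
  δ_0 = 2630/EI
Tip deflection under a unit load at B: L³/(3EI) = 41.67/EI.
Compatibility at B: δ_0 − R_B·δ_{BB} = 0, so R_B = 2630/41.67 = 63.12 kN.
Moment equilibrium about A: M_A = Σ(load moments about A) − R_B·L = 465 − 63.12×5 = 149.4 kN·m.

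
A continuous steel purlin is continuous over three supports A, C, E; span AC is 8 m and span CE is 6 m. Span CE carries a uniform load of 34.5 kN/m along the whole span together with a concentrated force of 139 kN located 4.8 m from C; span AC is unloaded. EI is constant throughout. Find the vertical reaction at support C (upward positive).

Insert a hinge at C; M_C is the redundant, and each span becomes simply supported.
Rotations at C on the released spans (each span's end-slope, ×1/EI):
  span CE: UDL 34.5: wL³/(24EI) = 310.5/EI
  span CE: point load 139 at a = 4.8: Pab(L + b)/(6LEI) = 160.1/EI
  relative rotation θ_0 = (0 + 470.6)/EI = 470.6/EI
A unit hogging moment at C produces rotation L₁/(3EI) + L₂/(3EI) = 4.667/EI.
Slope continuity at C: θ_0 = M_C·4.667/EI, so M_C = 470.6/4.667 = 100.8 kN·m (hogging).
Span AC, ΣM about A with M_C applied at C: R_C^{AC}·8 = 0 + 100.8, so R_C^{AC} = 12.61 kN and R_A = 0 − 12.61 = -12.61 kN.
Span CE, ΣM about E: R_C^{CE}·6 = 787.8 + 100.8, so R_C^{CE} = 148.1 kN and R_E = 346 − 148.1 = 197.9 kN.
R_C = 12.61 + 148.1 = 160.7 kN.

R_C = 160.7 kN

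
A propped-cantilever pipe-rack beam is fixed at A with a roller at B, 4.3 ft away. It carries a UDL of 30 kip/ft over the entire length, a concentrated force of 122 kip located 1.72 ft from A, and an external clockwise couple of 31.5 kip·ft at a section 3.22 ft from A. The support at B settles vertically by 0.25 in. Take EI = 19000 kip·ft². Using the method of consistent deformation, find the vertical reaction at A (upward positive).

Choose R_B as the redundant. The primary structure is the cantilever fixed at A.
Primary-structure tip deflection at B by superposition:
  UDL 30: wL⁴/(8EI) = 1282/EI
  point load 122 at a = 1.72: Pa²(3L − a)/(6EI) = 672.5/EI
  clockwise couple 31.5 at a = 3.22: M₀a(2L − a)/(2EI) = 272.8/EI
  δ_0 = 2227/EI
Flexibility coefficient — unit upward force at B: δ_{BB} = L³/(3EI) = 26.5/EI.
With EI = 19000 kip·ft²: δ_0 = 0.11723 ft and δ_{BB} = 0.001395 ft/kip.
Compatibility — the beam at B must follow the support down by 0.02083 ft: δ_0 − R_B·δ_{BB} = 0.02083, so R_B = (0.11723 − 0.02083)/0.001395 = 69.11 kip.
Vertical equilibrium: R_A = ΣP − R_B = 251 − 69.11 = 181.9 kip.

R_A = 181.9 kip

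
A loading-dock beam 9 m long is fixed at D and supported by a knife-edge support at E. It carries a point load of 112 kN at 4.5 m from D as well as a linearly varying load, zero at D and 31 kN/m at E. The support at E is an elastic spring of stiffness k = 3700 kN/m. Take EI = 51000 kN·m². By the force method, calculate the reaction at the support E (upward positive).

Remove the prop at E; the released (primary) structure is a cantilever built in at D.
Downward deflection at the released point E due to the loads:
  point load 112 at a = 4.5: Pa²(3L − a)/(6EI) = 8505/EI
  triangular load, peak 31 at the free end: 11w₀L⁴/(120EI) = 18644/EI
  δ_0 = 27149/EI
Tip deflection under a unit load at E: L³/(3EI) = 243/EI.
With EI = 51000 kN·m²: δ_0 = 0.53234 m and δ_{EE} = 0.004765 m/kN.
Compatibility — the spring shortens by R_E/k under the reaction it provides: δ_0 − R_E·δ_{EE} = R_E/k. With 1/k = 0.00027 m/kN, R_E = δ_0 / (δ_{EE} + 1/k) = 0.53234 / (0.004765 + 0.00027) = 105.7 kN.

R_E = 105.7 kN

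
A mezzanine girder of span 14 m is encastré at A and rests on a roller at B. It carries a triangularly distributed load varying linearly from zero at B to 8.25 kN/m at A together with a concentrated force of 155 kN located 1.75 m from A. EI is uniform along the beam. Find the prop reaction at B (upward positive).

R_B = 15.03 kN

Take the reaction at B as the redundant and release it; the primary structure is a cantilever fixed at A.
Deflection at B on the released cantilever, summing each load's contribution:
  triangular load, peak 8.25 at the fixed end: w₀L⁴/(30EI) = 10564/EI
  point load 155 at a = 1.75: Pa²(3L − a)/(6EI) = 3184/EI
  δ_0 = 13749/EI
Tip deflection under a unit load at B: L³/(3EI) = 914.7/EI.
The prop prevents deflection at B: R_B = δ_0/δ_{BB} = 13749/914.7 = 15.03 kN.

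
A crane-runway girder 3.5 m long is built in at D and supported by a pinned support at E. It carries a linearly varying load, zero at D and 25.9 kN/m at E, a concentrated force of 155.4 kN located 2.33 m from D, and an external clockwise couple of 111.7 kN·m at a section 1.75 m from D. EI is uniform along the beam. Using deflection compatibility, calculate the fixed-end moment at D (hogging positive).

M_D = 85.3 kN·m

Remove the prop at E; the released (primary) structure is a cantilever built in at D.
Free-end deflection of the primary structure under the applied loading (downward +):
  triangular load, peak 25.9 at the free end: 11w₀L⁴/(120EI) = 356.3/EI
  point load 155.4 at a = 2.33: Pa²(3L − a)/(6EI) = 1149/EI
  clockwise couple 111.7 at a = 1.75: M₀a(2L − a)/(2EI) = 513.1/EI
  δ_0 = 2018/EI
Tip deflection under a unit load at E: L³/(3EI) = 14.29/EI.
The prop prevents deflection at E: R_E = δ_0/δ_{EE} = 2018/14.29 = 141.2 kN.
Moment equilibrium about D: M_D = Σ(load moments about D) − R_E·L = 579.5 − 141.2×3.5 = 85.3 kN·m.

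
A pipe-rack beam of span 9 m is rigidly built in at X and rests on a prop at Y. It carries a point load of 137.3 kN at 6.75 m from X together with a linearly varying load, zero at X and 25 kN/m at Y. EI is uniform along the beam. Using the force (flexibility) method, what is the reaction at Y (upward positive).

R_Y = 148.8 kN

Remove the prop at Y; the released (primary) structure is a cantilever built in at X.
Deflection at Y on the released cantilever, summing each load's contribution:
  point load 137.3 at a = 6.75: Pa²(3L − a)/(6EI) = 21113/EI
  triangular load, peak 25 at the free end: 11w₀L⁴/(120EI) = 15036/EI
  δ_0 = 36149/EI
Tip deflection under a unit load at Y: L³/(3EI) = 243/EI.
The prop prevents deflection at Y: R_Y = δ_0/δ_{YY} = 36149/243 = 148.8 kN.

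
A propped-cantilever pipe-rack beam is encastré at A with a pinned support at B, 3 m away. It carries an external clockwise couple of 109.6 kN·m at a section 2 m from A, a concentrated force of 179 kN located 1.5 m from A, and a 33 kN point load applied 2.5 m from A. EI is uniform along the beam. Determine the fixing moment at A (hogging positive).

M_A = 72.17 kN·m

Take the reaction at B as the redundant and release it; the primary structure is a cantilever fixed at A.
Downward deflection at the released point B due to the loads:
  clockwise couple 109.6 at a = 2: M₀a(2L − a)/(2EI) = 438.4/EI
  point load 179 at a = 1.5: Pa²(3L − a)/(6EI) = 503.4/EI
  point load 33 at a = 2.5: Pa²(3L − a)/(6EI) = 223.4/EI
  δ_0 = 1165/EI
Tip deflection under a unit load at B: L³/(3EI) = 9/EI.
Compatibility at B: δ_0 − R_B·δ_{BB} = 0, so R_B = 1165/9 = 129.5 kN.
Moment equilibrium about A: M_A = Σ(load moments about A) − R_B·L = 460.6 − 129.5×3 = 72.17 kN·m.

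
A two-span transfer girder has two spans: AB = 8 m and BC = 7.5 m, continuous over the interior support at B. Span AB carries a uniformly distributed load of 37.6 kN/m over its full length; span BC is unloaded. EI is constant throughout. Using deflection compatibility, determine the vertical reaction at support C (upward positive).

R_C = -20.7 kN

Release continuity at B by inserting a hinge; the redundant is the internal moment M_B. The primary structure is two simply-supported spans AB and BC.
Discontinuity in slope at B on the released structure — sum the simple-span end rotations:
  span AB: UDL 37.6: wL³/(24EI) = 802.1/EI
  relative rotation θ_0 = (802.1 + 0)/EI = 802.1/EI
A unit hogging moment at B produces rotation L₁/(3EI) + L₂/(3EI) = 5.167/EI.
Compatibility: M_B·(L₁+L₂)/(3EI) = θ_0, giving M_B = 155.3 kN·m (hogging).
Span BC, ΣM about C: R_B^{BC}·7.5 = 0 + 155.3, so R_B^{BC} = 20.7 kN and R_C = 0 − 20.7 = -20.7 kN.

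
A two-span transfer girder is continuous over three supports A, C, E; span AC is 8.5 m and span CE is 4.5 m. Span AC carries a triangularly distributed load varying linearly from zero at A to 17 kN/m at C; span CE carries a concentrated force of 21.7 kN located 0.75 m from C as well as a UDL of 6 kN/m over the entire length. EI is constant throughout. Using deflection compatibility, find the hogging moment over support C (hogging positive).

M_C = 63.1 kN·m

Take M_C as the redundant. Released structure: two simple spans AC and CE with a hinge at C.
End slopes at the hinge C, treating each span as simply supported:
  span AC: triangular load, peak 17: w₀L³/(45EI) = 232/EI
  span CE: point load 21.7 at a = 0.75: Pab(L + b)/(6LEI) = 18.65/EI
  span CE: UDL 6: wL³/(24EI) = 22.78/EI
  relative rotation θ_0 = (232 + 41.43)/EI = 273.4/EI
A unit hogging moment at C produces rotation L₁/(3EI) + L₂/(3EI) = 4.333/EI.
Compatibility: M_C·(L₁+L₂)/(3EI) = θ_0, giving M_C = 63.1 kN·m (hogging).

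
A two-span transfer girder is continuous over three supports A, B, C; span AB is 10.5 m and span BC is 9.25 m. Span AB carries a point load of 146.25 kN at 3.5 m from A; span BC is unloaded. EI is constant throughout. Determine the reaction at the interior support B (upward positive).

R_B = 73.34 kN

Release continuity at B by inserting a hinge; the redundant is the internal moment M_B. The primary structure is two simply-supported spans AB and BC.
Rotations at B on the released spans (each span's end-slope, ×1/EI):
  span AB: point load 146.25 at a = 3.5: Pab(L + a)/(6LEI) = 796.2/EI
  relative rotation θ_0 = (796.2 + 0)/EI = 796.2/EI
A unit hogging moment at B produces rotation L₁/(3EI) + L₂/(3EI) = 6.583/EI.
Compatibility: M_B·(L₁+L₂)/(3EI) = θ_0, giving M_B = 120.9 kN·m (hogging).
Span AB, ΣM about A with M_B applied at B: R_B^{AB}·10.5 = 511.9 + 120.9, so R_B^{AB} = 60.27 kN and R_A = 146.2 − 60.27 = 85.98 kN.
Span BC, ΣM about C: R_B^{BC}·9.25 = 0 + 120.9, so R_B^{BC} = 13.08 kN and R_C = 0 − 13.08 = -13.08 kN.
R_B = 60.27 + 13.08 = 73.34 kN.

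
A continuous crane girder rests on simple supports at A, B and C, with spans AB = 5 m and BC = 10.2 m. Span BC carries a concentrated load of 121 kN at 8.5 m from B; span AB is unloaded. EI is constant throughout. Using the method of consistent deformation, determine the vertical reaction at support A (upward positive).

R_A = -13.42 kN

Insert a hinge at B; M_B is the redundant, and each span becomes simply supported.
Rotations at B on the released spans (each span's end-slope, ×1/EI):
  span BC: point load 121 at a = 8.5: Pab(L + b)/(6LEI) = 340/EI
  relative rotation θ_0 = (0 + 340)/EI = 340/EI
A unit hogging moment at B produces rotation L₁/(3EI) + L₂/(3EI) = 5.067/EI.
Compatibility: M_B·(L₁+L₂)/(3EI) = θ_0, giving M_B = 67.1 kN·m (hogging).
Span AB, ΣM about A with M_B applied at B: R_B^{AB}·5 = 0 + 67.1, so R_B^{AB} = 13.42 kN and R_A = 0 − 13.42 = -13.42 kN.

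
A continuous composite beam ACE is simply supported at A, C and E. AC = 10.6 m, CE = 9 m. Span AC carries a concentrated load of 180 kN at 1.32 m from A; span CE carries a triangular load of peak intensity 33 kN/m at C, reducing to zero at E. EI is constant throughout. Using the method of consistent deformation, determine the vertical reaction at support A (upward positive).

R_A = 143.9 kN

Release continuity at C by inserting a hinge; the redundant is the internal moment M_C. The primary structure is two simply-supported spans AC and CE.
Discontinuity in slope at C on the released structure — sum the simple-span end rotations:
  span AC: point load 180 at a = 1.32: Pab(L + a)/(6LEI) = 413.3/EI
  span CE: triangular load, peak 33: w₀L³/(45EI) = 534.6/EI
  relative rotation θ_0 = (413.3 + 534.6)/EI = 947.9/EI
A unit hogging moment at C produces rotation L₁/(3EI) + L₂/(3EI) = 6.533/EI.
Compatibility: M_C·(L₁+L₂)/(3EI) = θ_0, giving M_C = 145.1 kN·m (hogging).
Span AC, ΣM about A with M_C applied at C: R_C^{AC}·10.6 = 237.6 + 145.1, so R_C^{AC} = 36.1 kN and R_A = 180 − 36.1 = 143.9 kN.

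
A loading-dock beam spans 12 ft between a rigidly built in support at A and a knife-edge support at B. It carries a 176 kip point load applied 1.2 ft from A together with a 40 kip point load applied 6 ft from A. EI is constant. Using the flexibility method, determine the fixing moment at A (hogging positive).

M_A = 270.6 kip·ft

Release the roller at B. Primary structure: cantilever fixed at A.
Primary-structure tip deflection at B by superposition:
  point load 176 at a = 1.2: Pa²(3L − a)/(6EI) = 1470/EI
  point load 40 at a = 6: Pa²(3L − a)/(6EI) = 7200/EI
  δ_0 = 8670/EI
Flexibility coefficient — unit upward force at B: δ_{BB} = L³/(3EI) = 576/EI.
Compatibility at B: δ_0 − R_B·δ_{BB} = 0, so R_B = 8670/576 = 15.05 kip.
Moment equilibrium about A: M_A = Σ(load moments about A) − R_B·L = 451.2 − 15.05×12 = 270.6 kip·ft.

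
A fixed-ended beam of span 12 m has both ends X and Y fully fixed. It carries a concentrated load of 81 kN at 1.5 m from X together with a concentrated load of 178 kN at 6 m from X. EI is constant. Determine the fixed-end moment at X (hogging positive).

Release both end moments; the primary structure is a simply-supported span XY with redundants M_X and M_Y.
On the primary (simply-supported) span, the end slopes from the loading are:
  at X: point load 81 at a = 1.5: Pab(L + b)/(6LEI) = 398.7/EI
  at Y: point load 81 at a = 1.5: Pab(L + a)/(6LEI) = 239.2/EI
  at X: point load 178 at a = 6: Pab(L + b)/(6LEI) = 1602/EI
  at Y: point load 178 at a = 6: Pab(L + a)/(6LEI) = 1602/EI
  θ_X0 = 2001/EI,  θ_Y0 = 1841/EI
Flexibility coefficients: a unit moment at one end gives L/(3EI) there and L/(6EI) at the far end, so f₁₁ = f₂₂ = 4/EI and f₁₂ = f₂₁ = 2/EI.
Compatibility — zero rotation at each built-in end:
  4 M_X + 2 M_Y = 2001
  2 M_X + 4 M_Y = 1841
Solving the pair gives M_X = 360 kN·m and M_Y = 280.3 kN·m (hogging).

M_X = 360 kN·m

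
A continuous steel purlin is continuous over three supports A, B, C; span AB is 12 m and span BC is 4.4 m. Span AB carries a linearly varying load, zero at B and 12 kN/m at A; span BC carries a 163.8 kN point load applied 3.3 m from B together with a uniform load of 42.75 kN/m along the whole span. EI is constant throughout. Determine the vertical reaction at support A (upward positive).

Insert a hinge at B; M_B is the redundant, and each span becomes simply supported.
End slopes at the hinge B, treating each span as simply supported:
  span AB: triangular load, peak 12: 7w₀L³/(360EI) = 403.2/EI
  span BC: point load 163.8 at a = 3.3: Pab(L + b)/(6LEI) = 123.9/EI
  span BC: UDL 42.75: wL³/(24EI) = 151.7/EI
  relative rotation θ_0 = (403.2 + 275.6)/EI = 678.8/EI
A unit hogging moment at B produces rotation L₁/(3EI) + L₂/(3EI) = 5.467/EI.
Slope continuity at B: θ_0 = M_B·5.467/EI, so M_B = 678.8/5.467 = 124.2 kN·m (hogging).
Span AB, ΣM about A with M_B applied at B: R_B^{AB}·12 = 288 + 124.2, so R_B^{AB} = 34.35 kN and R_A = 72 − 34.35 = 37.65 kN.

R_A = 37.65 kN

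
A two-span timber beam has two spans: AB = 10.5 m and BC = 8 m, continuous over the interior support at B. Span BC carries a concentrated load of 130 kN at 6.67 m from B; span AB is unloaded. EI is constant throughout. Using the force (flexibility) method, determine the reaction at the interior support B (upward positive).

R_B = 29.62 kN

Insert a hinge at B; M_B is the redundant, and each span becomes simply supported.
Discontinuity in slope at B on the released structure — sum the simple-span end rotations:
  span BC: point load 130 at a = 6.67: Pab(L + b)/(6LEI) = 224.2/EI
  relative rotation θ_0 = (0 + 224.2)/EI = 224.2/EI
A unit hogging moment at B produces rotation L₁/(3EI) + L₂/(3EI) = 6.167/EI.
Slope continuity at B: θ_0 = M_B·6.167/EI, so M_B = 224.2/6.167 = 36.35 kN·m (hogging).
Span AB, ΣM about A with M_B applied at B: R_B^{AB}·10.5 = 0 + 36.35, so R_B^{AB} = 3.462 kN and R_A = 0 − 3.462 = -3.462 kN.
Span BC, ΣM about C: R_B^{BC}·8 = 172.9 + 36.35, so R_B^{BC} = 26.16 kN and R_C = 130 − 26.16 = 103.8 kN.
R_B = 3.462 + 26.16 = 29.62 kN.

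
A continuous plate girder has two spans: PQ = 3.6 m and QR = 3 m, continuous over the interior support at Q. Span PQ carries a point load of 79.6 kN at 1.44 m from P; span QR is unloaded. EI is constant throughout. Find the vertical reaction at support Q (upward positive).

Insert a hinge at Q; M_Q is the redundant, and each span becomes simply supported.
Discontinuity in slope at Q on the released structure — sum the simple-span end rotations:
  span PQ: point load 79.6 at a = 1.44: Pab(L + a)/(6LEI) = 57.77/EI
  relative rotation θ_0 = (57.77 + 0)/EI = 57.77/EI
A unit hogging moment at Q produces rotation L₁/(3EI) + L₂/(3EI) = 2.2/EI.
Compatibility: M_Q·(L₁+L₂)/(3EI) = θ_0, giving M_Q = 26.26 kN·m (hogging).
Span PQ, ΣM about P with M_Q applied at Q: R_Q^{PQ}·3.6 = 114.6 + 26.26, so R_Q^{PQ} = 39.13 kN and R_P = 79.6 − 39.13 = 40.47 kN.
Span QR, ΣM about R: R_Q^{QR}·3 = 0 + 26.26, so R_Q^{QR} = 8.753 kN and R_R = 0 − 8.753 = -8.753 kN.
R_Q = 39.13 + 8.753 = 47.89 kN.

R_Q = 47.89 kN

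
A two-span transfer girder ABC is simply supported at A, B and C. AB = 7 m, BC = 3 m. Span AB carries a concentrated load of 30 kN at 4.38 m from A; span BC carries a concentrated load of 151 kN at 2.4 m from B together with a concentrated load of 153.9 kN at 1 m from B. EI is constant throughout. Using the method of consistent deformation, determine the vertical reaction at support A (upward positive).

Release continuity at B by inserting a hinge; the redundant is the internal moment M_B. The primary structure is two simply-supported spans AB and BC.
Rotations at B on the released spans (each span's end-slope, ×1/EI):
  span AB: point load 30 at a = 4.38: Pab(L + a)/(6LEI) = 93.28/EI
  span BC: point load 151 at a = 2.4: Pab(L + b)/(6LEI) = 43.49/EI
  span BC: point load 153.9 at a = 1: Pab(L + b)/(6LEI) = 85.5/EI
  relative rotation θ_0 = (93.28 + 129)/EI = 222.3/EI
A unit hogging moment at B produces rotation L₁/(3EI) + L₂/(3EI) = 3.333/EI.
Compatibility: M_B·(L₁+L₂)/(3EI) = θ_0, giving M_B = 66.68 kN·m (hogging).
Span AB, ΣM about A with M_B applied at B: R_B^{AB}·7 = 131.4 + 66.68, so R_B^{AB} = 28.3 kN and R_A = 30 − 28.3 = 1.703 kN.

R_A = 1.703 kN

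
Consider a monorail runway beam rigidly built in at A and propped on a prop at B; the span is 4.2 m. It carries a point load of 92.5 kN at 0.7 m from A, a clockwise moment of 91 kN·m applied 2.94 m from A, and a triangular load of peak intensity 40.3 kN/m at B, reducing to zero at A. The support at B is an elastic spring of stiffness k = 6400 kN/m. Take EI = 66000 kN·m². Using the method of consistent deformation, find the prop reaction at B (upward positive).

Choose R_B as the redundant. The primary structure is the cantilever fixed at A.
Downward deflection at the released point B due to the loads:
  point load 92.5 at a = 0.7: Pa²(3L − a)/(6EI) = 89.89/EI
  clockwise couple 91 at a = 2.94: M₀a(2L − a)/(2EI) = 730.4/EI
  triangular load, peak 40.3 at the free end: 11w₀L⁴/(120EI) = 1150/EI
  δ_0 = 1970/EI
Flexibility coefficient — unit upward force at B: δ_{BB} = L³/(3EI) = 24.7/EI.
With EI = 66000 kN·m²: δ_0 = 0.029845 m and δ_{BB} = 0.000374 m/kN.
Compatibility — the spring shortens by R_B/k under the reaction it provides: δ_0 − R_B·δ_{BB} = R_B/k. With 1/k = 0.000156 m/kN, R_B = δ_0 / (δ_{BB} + 1/k) = 0.029845 / (0.000374 + 0.000156) = 56.27 kN.

R_B = 56.27 kN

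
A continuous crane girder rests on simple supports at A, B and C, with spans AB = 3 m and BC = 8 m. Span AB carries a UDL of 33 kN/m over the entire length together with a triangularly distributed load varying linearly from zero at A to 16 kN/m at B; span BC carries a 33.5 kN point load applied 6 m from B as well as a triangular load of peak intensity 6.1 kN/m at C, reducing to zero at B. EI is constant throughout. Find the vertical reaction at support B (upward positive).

R_B = 105.9 kN

Insert a hinge at B; M_B is the redundant, and each span becomes simply supported.
Discontinuity in slope at B on the released structure — sum the simple-span end rotations:
  span AB: UDL 33: wL³/(24EI) = 37.12/EI
  span AB: triangular load, peak 16: w₀L³/(45EI) = 9.6/EI
  span BC: point load 33.5 at a = 6: Pab(L + b)/(6LEI) = 83.75/EI
  span BC: triangular load, peak 6.1: 7w₀L³/(360EI) = 60.73/EI
  relative rotation θ_0 = (46.73 + 144.5)/EI = 191.2/EI
A unit hogging moment at B produces rotation L₁/(3EI) + L₂/(3EI) = 3.667/EI.
Compatibility: M_B·(L₁+L₂)/(3EI) = θ_0, giving M_B = 52.15 kN·m (hogging).
Span AB, ΣM about A with M_B applied at B: R_B^{AB}·3 = 196.5 + 52.15, so R_B^{AB} = 82.88 kN and R_A = 123 − 82.88 = 40.12 kN.
Span BC, ΣM about C: R_B^{BC}·8 = 132.1 + 52.15, so R_B^{BC} = 23.03 kN and R_C = 57.9 − 23.03 = 34.87 kN.
R_B = 82.88 + 23.03 = 105.9 kN.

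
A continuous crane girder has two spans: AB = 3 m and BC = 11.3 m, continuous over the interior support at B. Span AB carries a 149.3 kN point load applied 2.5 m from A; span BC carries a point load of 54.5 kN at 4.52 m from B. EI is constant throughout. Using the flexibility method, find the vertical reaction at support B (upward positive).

R_B = 201.6 kN

Release continuity at B by inserting a hinge; the redundant is the internal moment M_B. The primary structure is two simply-supported spans AB and BC.
Discontinuity in slope at B on the released structure — sum the simple-span end rotations:
  span AB: point load 149.3 at a = 2.5: Pab(L + a)/(6LEI) = 57.02/EI
  span BC: point load 54.5 at a = 4.52: Pab(L + b)/(6LEI) = 445.4/EI
  relative rotation θ_0 = (57.02 + 445.4)/EI = 502.4/EI
A unit hogging moment at B produces rotation L₁/(3EI) + L₂/(3EI) = 4.767/EI.
Compatibility: M_B·(L₁+L₂)/(3EI) = θ_0, giving M_B = 105.4 kN·m (hogging).
Span AB, ΣM about A with M_B applied at B: R_B^{AB}·3 = 373.2 + 105.4, so R_B^{AB} = 159.6 kN and R_A = 149.3 − 159.6 = -10.25 kN.
Span BC, ΣM about C: R_B^{BC}·11.3 = 369.5 + 105.4, so R_B^{BC} = 42.03 kN and R_C = 54.5 − 42.03 = 12.47 kN.
R_B = 159.6 + 42.03 = 201.6 kN.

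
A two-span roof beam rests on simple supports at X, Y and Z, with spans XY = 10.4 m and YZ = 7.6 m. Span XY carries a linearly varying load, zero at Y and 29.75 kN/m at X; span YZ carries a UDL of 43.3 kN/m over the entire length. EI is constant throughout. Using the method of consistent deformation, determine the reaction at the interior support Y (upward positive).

R_Y = 270.9 kN

Insert a hinge at Y; M_Y is the redundant, and each span becomes simply supported.
Discontinuity in slope at Y on the released structure — sum the simple-span end rotations:
  span XY: triangular load, peak 29.75: 7w₀L³/(360EI) = 650.7/EI
  span YZ: UDL 43.3: wL³/(24EI) = 792/EI
  relative rotation θ_0 = (650.7 + 792)/EI = 1443/EI
A unit hogging moment at Y produces rotation L₁/(3EI) + L₂/(3EI) = 6/EI.
Compatibility: M_Y·(L₁+L₂)/(3EI) = θ_0, giving M_Y = 240.4 kN·m (hogging).
Span XY, ΣM about X with M_Y applied at Y: R_Y^{XY}·10.4 = 536.3 + 240.4, so R_Y^{XY} = 74.69 kN and R_X = 154.7 − 74.69 = 80.01 kN.
Span YZ, ΣM about Z: R_Y^{YZ}·7.6 = 1251 + 240.4, so R_Y^{YZ} = 196.2 kN and R_Z = 329.1 − 196.2 = 132.9 kN.
R_Y = 74.69 + 196.2 = 270.9 kN.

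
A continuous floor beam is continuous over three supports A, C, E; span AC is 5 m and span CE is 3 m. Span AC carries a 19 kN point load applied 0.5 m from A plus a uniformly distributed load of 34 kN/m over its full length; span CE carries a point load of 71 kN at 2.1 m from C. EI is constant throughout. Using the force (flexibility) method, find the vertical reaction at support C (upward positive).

R_C = 151 kN

Take M_C as the redundant. Released structure: two simple spans AC and CE with a hinge at C.
Discontinuity in slope at C on the released structure — sum the simple-span end rotations:
  span AC: point load 19 at a = 0.5: Pab(L + a)/(6LEI) = 7.838/EI
  span AC: UDL 34: wL³/(24EI) = 177.1/EI
  span CE: point load 71 at a = 2.1: Pab(L + b)/(6LEI) = 29.07/EI
  relative rotation θ_0 = (184.9 + 29.07)/EI = 214/EI
A unit hogging moment at C produces rotation L₁/(3EI) + L₂/(3EI) = 2.667/EI.
Compatibility: M_C·(L₁+L₂)/(3EI) = θ_0, giving M_C = 80.25 kN·m (hogging).
Span AC, ΣM about A with M_C applied at C: R_C^{AC}·5 = 434.5 + 80.25, so R_C^{AC} = 102.9 kN and R_A = 189 − 102.9 = 86.05 kN.
Span CE, ΣM about E: R_C^{CE}·3 = 63.9 + 80.25, so R_C^{CE} = 48.05 kN and R_E = 71 − 48.05 = 22.95 kN.
R_C = 102.9 + 48.05 = 151 kN.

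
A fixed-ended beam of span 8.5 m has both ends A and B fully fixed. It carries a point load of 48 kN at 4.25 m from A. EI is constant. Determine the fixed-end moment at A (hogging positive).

Release both end moments; the primary structure is a simply-supported span AB with redundants M_A and M_B.
Simple-span end rotations at A and B under the given loads:
  at A: point load 48 at a = 4.25: Pab(L + b)/(6LEI) = 216.8/EI
  at B: point load 48 at a = 4.25: Pab(L + a)/(6LEI) = 216.8/EI
  θ_A0 = 216.8/EI,  θ_B0 = 216.8/EI
Flexibility coefficients: a unit moment at one end gives L/(3EI) there and L/(6EI) at the far end, so f₁₁ = f₂₂ = 2.833/EI and f₁₂ = f₂₁ = 1.417/EI.
Compatibility — zero rotation at each built-in end:
  2.833 M_A + 1.417 M_B = 216.8
  1.417 M_A + 2.833 M_B = 216.8
Solving the pair gives M_A = 51 kN·m and M_B = 51 kN·m (hogging).

M_A = 51 kN·m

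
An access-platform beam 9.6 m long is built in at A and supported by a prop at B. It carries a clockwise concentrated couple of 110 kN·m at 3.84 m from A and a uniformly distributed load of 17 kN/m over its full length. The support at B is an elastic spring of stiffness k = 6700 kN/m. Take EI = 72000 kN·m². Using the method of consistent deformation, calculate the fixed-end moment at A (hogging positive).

M_A = 224.6 kN·m

Remove the prop at B; the released (primary) structure is a cantilever built in at A.
Primary-structure tip deflection at B by superposition:
  clockwise couple 110 at a = 3.84: M₀a(2L − a)/(2EI) = 3244/EI
  UDL 17: wL⁴/(8EI) = 18049/EI
  δ_0 = 21293/EI
Tip deflection under a unit load at B: L³/(3EI) = 294.9/EI.
With EI = 72000 kN·m²: δ_0 = 0.29573 m and δ_{BB} = 0.004096 m/kN.
Compatibility — the spring shortens by R_B/k under the reaction it provides: δ_0 − R_B·δ_{BB} = R_B/k. With 1/k = 0.000149 m/kN, R_B = δ_0 / (δ_{BB} + 1/k) = 0.29573 / (0.004096 + 0.000149) = 69.66 kN.
Moment equilibrium about A: M_A = Σ(load moments about A) − R_B·L = 893.4 − 69.66×9.6 = 224.6 kN·m.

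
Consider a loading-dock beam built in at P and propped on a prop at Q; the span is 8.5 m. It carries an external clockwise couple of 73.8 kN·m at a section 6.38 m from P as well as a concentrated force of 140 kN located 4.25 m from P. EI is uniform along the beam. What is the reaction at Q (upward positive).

R_Q = 55.96 kN

Remove the prop at Q; the released (primary) structure is a cantilever built in at P.
Deflection at Q on the released cantilever, summing each load's contribution:
  clockwise couple 73.8 at a = 6.38: M₀a(2L − a)/(2EI) = 2500/EI
  point load 140 at a = 4.25: Pa²(3L − a)/(6EI) = 8956/EI
  δ_0 = 11456/EI
Flexibility coefficient — unit upward force at Q: δ_{QQ} = L³/(3EI) = 204.7/EI.
Compatibility at Q: δ_0 − R_Q·δ_{QQ} = 0, so R_Q = 11456/204.7 = 55.96 kN.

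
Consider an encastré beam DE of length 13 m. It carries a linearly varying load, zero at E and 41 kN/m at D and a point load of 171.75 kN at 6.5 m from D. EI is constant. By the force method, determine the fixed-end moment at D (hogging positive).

Release both end moments; the primary structure is a simply-supported span DE with redundants M_D and M_E.
End rotations of the released simple span under the applied load (×1/EI):
  at D: triangular load, peak 41: w₀L³/(45EI) = 2002/EI
  at E: triangular load, peak 41: 7w₀L³/(360EI) = 1751/EI
  at D: point load 171.75 at a = 6.5: Pab(L + b)/(6LEI) = 1814/EI
  at E: point load 171.75 at a = 6.5: Pab(L + a)/(6LEI) = 1814/EI
  θ_D0 = 3816/EI,  θ_E0 = 3566/EI
Flexibility coefficients: a unit moment at one end gives L/(3EI) there and L/(6EI) at the far end, so f₁₁ = f₂₂ = 4.333/EI and f₁₂ = f₂₁ = 2.167/EI.
Compatibility — zero rotation at each built-in end:
  4.333 M_D + 2.167 M_E = 3816
  2.167 M_D + 4.333 M_E = 3566
Solving the pair gives M_D = 625.5 kN·m and M_E = 510.1 kN·m (hogging).

M_D = 625.5 kN·m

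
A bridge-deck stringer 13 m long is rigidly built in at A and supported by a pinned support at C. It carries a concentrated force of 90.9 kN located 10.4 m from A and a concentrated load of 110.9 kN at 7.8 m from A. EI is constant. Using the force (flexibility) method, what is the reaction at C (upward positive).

Release the roller at C. Primary structure: cantilever fixed at A.
Free-end deflection of the primary structure under the applied loading (downward +):
  point load 90.9 at a = 10.4: Pa²(3L − a)/(6EI) = 46865/EI
  point load 110.9 at a = 7.8: Pa²(3L − a)/(6EI) = 35085/EI
  δ_0 = 81950/EI
Tip deflection under a unit load at C: L³/(3EI) = 732.3/EI.
Compatibility at C: δ_0 − R_C·δ_{CC} = 0, so R_C = 81950/732.3 = 111.9 kN.

R_C = 111.9 kN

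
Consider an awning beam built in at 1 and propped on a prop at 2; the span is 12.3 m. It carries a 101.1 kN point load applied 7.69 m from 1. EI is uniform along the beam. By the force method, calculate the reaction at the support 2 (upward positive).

Take the reaction at 2 as the redundant and release it; the primary structure is a cantilever fixed at 1.
Free-end deflection of the primary structure under the applied loading (downward +):
  point load 101.1 at a = 7.69: Pa²(3L − a)/(6EI) = 29106/EI
Flexibility coefficient — unit upward force at 2: δ_{22} = L³/(3EI) = 620.3/EI.
The prop prevents deflection at 2: R_2 = δ_0/δ_{22} = 29106/620.3 = 46.92 kN.

R_2 = 46.92 kN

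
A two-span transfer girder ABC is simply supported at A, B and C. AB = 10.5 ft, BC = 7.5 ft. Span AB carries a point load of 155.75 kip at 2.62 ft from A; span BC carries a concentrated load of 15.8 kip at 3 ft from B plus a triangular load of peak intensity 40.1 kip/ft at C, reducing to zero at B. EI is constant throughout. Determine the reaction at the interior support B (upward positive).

Insert a hinge at B; M_B is the redundant, and each span becomes simply supported.
End slopes at the hinge B, treating each span as simply supported:
  span AB: point load 155.75 at a = 2.62: Pab(L + a)/(6LEI) = 669.7/EI
  span BC: point load 15.8 at a = 3: Pab(L + b)/(6LEI) = 56.88/EI
  span BC: triangular load, peak 40.1: 7w₀L³/(360EI) = 328.9/EI
  relative rotation θ_0 = (669.7 + 385.8)/EI = 1055/EI
A unit hogging moment at B produces rotation L₁/(3EI) + L₂/(3EI) = 6/EI.
Compatibility: M_B·(L₁+L₂)/(3EI) = θ_0, giving M_B = 175.9 kip·ft (hogging).
Span AB, ΣM about A with M_B applied at B: R_B^{AB}·10.5 = 408.1 + 175.9, so R_B^{AB} = 55.62 kip and R_A = 155.8 − 55.62 = 100.1 kip.
Span BC, ΣM about C: R_B^{BC}·7.5 = 447 + 175.9, so R_B^{BC} = 83.06 kip and R_C = 166.2 − 83.06 = 83.11 kip.
R_B = 55.62 + 83.06 = 138.7 kip.

R_B = 138.7 kip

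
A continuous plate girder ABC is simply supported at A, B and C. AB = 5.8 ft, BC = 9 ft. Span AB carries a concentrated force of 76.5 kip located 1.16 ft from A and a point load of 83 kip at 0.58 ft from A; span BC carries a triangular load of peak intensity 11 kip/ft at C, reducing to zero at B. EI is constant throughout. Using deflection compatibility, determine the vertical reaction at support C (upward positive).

R_C = 26.6 kip

Release continuity at B by inserting a hinge; the redundant is the internal moment M_B. The primary structure is two simply-supported spans AB and BC.
End slopes at the hinge B, treating each span as simply supported:
  span AB: point load 76.5 at a = 1.16: Pab(L + a)/(6LEI) = 82.35/EI
  span AB: point load 83 at a = 0.58: Pab(L + a)/(6LEI) = 46.07/EI
  span BC: triangular load, peak 11: 7w₀L³/(360EI) = 155.9/EI
  relative rotation θ_0 = (128.4 + 155.9)/EI = 284.3/EI
A unit hogging moment at B produces rotation L₁/(3EI) + L₂/(3EI) = 4.933/EI.
Compatibility: M_B·(L₁+L₂)/(3EI) = θ_0, giving M_B = 57.64 kip·ft (hogging).
Span BC, ΣM about C: R_B^{BC}·9 = 148.5 + 57.64, so R_B^{BC} = 22.9 kip and R_C = 49.5 − 22.9 = 26.6 kip.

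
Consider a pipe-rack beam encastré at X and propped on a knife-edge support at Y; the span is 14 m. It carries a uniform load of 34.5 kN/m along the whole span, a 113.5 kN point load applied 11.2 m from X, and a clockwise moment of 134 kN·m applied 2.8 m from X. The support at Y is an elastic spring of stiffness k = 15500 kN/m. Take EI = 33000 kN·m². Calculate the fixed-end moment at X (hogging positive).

M_X = 1068 kN·m

Choose R_Y as the redundant. The primary structure is the cantilever fixed at X.
Free-end deflection of the primary structure under the applied loading (downward +):
  UDL 34.5: wL⁴/(8EI) = 165669/EI
  point load 113.5 at a = 11.2: Pa²(3L − a)/(6EI) = 73086/EI
  clockwise couple 134 at a = 2.8: M₀a(2L − a)/(2EI) = 4728/EI
  δ_0 = 243482/EI
Flexibility coefficient — unit upward force at Y: δ_{YY} = L³/(3EI) = 914.7/EI.
With EI = 33000 kN·m²: δ_0 = 7.3782 m and δ_{YY} = 0.027717 m/kN.
Compatibility — the spring shortens by R_Y/k under the reaction it provides: δ_0 − R_Y·δ_{YY} = R_Y/k. With 1/k = 0.000065 m/kN, R_Y = δ_0 / (δ_{YY} + 1/k) = 7.3782 / (0.027717 + 0.000065) = 265.6 kN.
Moment equilibrium about X: M_X = Σ(load moments about X) − R_Y·L = 4786 − 265.6×14 = 1068 kN·m.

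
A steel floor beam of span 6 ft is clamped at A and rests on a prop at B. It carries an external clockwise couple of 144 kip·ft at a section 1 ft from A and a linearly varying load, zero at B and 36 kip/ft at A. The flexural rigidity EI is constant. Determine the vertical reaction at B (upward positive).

R_B = 32.6 kip

Take the reaction at B as the redundant and release it; the primary structure is a cantilever fixed at A.
Free-end deflection of the primary structure under the applied loading (downward +):
  clockwise couple 144 at a = 1: M₀a(2L − a)/(2EI) = 792/EI
  triangular load, peak 36 at the fixed end: w₀L⁴/(30EI) = 1555/EI
  δ_0 = 2347/EI
Tip deflection under a unit load at B: L³/(3EI) = 72/EI.
Compatibility at B: δ_0 − R_B·δ_{BB} = 0, so R_B = 2347/72 = 32.6 kip.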